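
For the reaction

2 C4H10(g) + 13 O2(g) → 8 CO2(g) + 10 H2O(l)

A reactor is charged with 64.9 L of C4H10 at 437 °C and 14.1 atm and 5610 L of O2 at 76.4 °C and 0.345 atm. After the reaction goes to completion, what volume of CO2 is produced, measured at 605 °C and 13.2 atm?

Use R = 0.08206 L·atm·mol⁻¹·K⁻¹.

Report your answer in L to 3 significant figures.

227 L

n(C4H10) = PV/RT = (14.1 × 64.9) / (0.08206 × 710.15) = 15.70 mol
n(O2) = PV/RT = (0.345 × 5610) / (0.08206 × 349.55) = 67.47 mol
For 15.70 mol C4H10, stoichiometry requires (13/2) × 15.70 = 102.0 mol O2; 67.47 mol is available, so O2 is limiting.
n(CO2) = (8/13) × 67.47 = 41.52 mol
V(CO2) = nRT/P = 41.52 × 0.08206 × 878.15 / 13.2 = 226.7 L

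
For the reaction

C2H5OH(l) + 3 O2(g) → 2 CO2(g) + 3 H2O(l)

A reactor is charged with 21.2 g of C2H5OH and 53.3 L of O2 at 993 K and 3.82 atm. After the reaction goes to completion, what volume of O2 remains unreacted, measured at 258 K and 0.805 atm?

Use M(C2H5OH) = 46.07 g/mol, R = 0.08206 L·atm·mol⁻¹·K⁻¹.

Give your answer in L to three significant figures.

n(C2H5OH) = 21.2 / 46.07 = 0.4602 mol
n(O2) = PV/RT = (3.82 × 53.3) / (0.08206 × 993) = 2.499 mol
For 0.4602 mol C2H5OH, stoichiometry requires (3/1) × 0.4602 = 1.381 mol O2; 2.499 mol is available, so C2H5OH is limiting.
n(O2) consumed = (3/1) × 0.4602 = 1.381 mol; remaining = 2.499 − 1.381 = 1.118 mol
V(O2) = nRT/P = 1.118 × 0.08206 × 258 / 0.805 = 29.40 L

29.4 L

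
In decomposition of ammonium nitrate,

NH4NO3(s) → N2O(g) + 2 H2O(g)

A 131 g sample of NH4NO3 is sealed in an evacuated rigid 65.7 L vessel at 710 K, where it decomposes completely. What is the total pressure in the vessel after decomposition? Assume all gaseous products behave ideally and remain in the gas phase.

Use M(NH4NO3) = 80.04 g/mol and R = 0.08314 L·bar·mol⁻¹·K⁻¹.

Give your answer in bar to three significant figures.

n(NH4NO3) = 131 / 80.04 = 1.637 mol
n(gas produced) = (3/1) × 1.637 = 4.911 mol
P = nRT/V = 4.911 × 0.08314 × 710 / 65.7 = 4.412 bar

4.41 bar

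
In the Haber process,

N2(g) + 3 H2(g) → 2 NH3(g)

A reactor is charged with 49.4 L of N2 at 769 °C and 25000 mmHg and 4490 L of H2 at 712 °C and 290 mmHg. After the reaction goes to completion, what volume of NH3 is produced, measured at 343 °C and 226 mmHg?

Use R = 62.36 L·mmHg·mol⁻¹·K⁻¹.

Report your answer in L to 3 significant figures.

2400 L

n(N2) = PV/RT = (25000 × 49.4) / (62.36 × 1042.15) = 19.00 mol
n(H2) = PV/RT = (290 × 4490) / (62.36 × 985.15) = 21.20 mol
For 19.00 mol N2, stoichiometry requires (3/1) × 19.00 = 57.00 mol H2; 21.20 mol is available, so H2 is limiting.
n(NH3) = (2/3) × 21.20 = 14.13 mol
V(NH3) = nRT/P = 14.13 × 62.36 × 616.15 / 226 = 2402 L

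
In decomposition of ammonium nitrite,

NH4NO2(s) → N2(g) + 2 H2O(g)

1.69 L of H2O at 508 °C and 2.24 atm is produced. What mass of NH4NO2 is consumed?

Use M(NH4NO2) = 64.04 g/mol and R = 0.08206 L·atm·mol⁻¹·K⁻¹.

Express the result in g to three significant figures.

n(H2O) = PV/RT = (2.24 × 1.69) / (0.08206 × 781.15) = 0.05906 mol
n(NH4NO2) = (1/2) × 0.05906 = 0.02953 mol
m(NH4NO2) = 0.02953 × 64.04 = 1.891 g

1.89 g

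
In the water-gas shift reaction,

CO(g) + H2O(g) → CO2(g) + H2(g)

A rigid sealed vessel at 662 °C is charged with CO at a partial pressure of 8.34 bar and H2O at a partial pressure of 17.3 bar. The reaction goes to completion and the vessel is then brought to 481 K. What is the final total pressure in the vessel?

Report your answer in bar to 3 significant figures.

With V and T fixed, P_i ∝ n_i, so the mole ratios apply directly to partial pressures at 662 °C.
P(H2O) required for 8.34 bar of CO = (1/1) × 8.34 = 8.340 bar; available 17.3 bar, so CO is limiting.
P(H2O) remaining = 17.3 − (1/1) × 8.34 = 8.960 bar
P(gaseous products) = (1+1)/1 × 8.34 = 16.68 bar
P_total at 662 °C = 8.960 + 16.68 = 25.64 bar
Scaling to 481 K: P = 25.64 × 481/935.15 = 13.19 bar

13.2 bar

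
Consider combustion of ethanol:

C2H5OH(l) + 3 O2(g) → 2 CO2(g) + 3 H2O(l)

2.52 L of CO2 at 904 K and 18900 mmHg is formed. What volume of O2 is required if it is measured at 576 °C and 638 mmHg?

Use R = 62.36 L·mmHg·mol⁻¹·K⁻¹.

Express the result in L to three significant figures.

105 L

n(CO2) = PV/RT = (18900 × 2.52) / (62.36 × 904) = 0.8449 mol
n(O2) = (3/2) × 0.8449 = 1.267 mol
V = nRT/P = 1.267 × 62.36 × 849.15 / 638 = 105.2 L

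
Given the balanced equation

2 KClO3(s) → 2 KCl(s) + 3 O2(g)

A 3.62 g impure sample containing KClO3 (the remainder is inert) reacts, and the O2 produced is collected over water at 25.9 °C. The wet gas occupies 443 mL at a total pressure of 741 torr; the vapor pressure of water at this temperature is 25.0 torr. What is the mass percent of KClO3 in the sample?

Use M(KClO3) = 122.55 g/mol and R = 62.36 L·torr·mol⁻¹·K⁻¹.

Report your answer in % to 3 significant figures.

P(O2) = 741 − 25.0 = 716.0 torr
n(O2) = PV/RT = (716.0 × 0.4430) / (62.36 × 299.05) = 0.01701 mol
n(KClO3) = (2/3) × 0.01701 = 0.01134 mol
m(KClO3) = 0.01134 × 122.55 = 1.390 g
%KClO3 = 1.390 / 3.62 × 100 = 38.40%

38.4 %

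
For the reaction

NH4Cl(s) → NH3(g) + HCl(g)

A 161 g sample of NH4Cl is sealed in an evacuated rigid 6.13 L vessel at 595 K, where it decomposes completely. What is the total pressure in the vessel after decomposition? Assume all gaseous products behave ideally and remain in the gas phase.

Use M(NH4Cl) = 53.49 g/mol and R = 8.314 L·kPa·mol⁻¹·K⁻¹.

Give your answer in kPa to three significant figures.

4860 kPa

n(NH4Cl) = 161 / 53.49 = 3.010 mol
n(gas produced) = (2/1) × 3.010 = 6.020 mol
P = nRT/V = 6.020 × 8.314 × 595 / 6.13 = 4858 kPa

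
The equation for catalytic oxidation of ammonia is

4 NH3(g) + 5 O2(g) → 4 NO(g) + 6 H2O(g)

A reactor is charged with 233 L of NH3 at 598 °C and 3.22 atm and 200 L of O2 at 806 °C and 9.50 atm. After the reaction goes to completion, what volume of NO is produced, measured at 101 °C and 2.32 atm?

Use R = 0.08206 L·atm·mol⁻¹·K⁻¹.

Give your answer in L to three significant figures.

139 L

n(NH3) = PV/RT = (3.22 × 233) / (0.08206 × 871.15) = 10.50 mol
n(O2) = PV/RT = (9.50 × 200) / (0.08206 × 1079.15) = 21.46 mol
For 10.50 mol NH3, stoichiometry requires (5/4) × 10.50 = 13.12 mol O2; 21.46 mol is available, so NH3 is limiting.
n(NO) = (4/4) × 10.50 = 10.50 mol
V(NO) = nRT/P = 10.50 × 0.08206 × 374.15 / 2.32 = 139.0 L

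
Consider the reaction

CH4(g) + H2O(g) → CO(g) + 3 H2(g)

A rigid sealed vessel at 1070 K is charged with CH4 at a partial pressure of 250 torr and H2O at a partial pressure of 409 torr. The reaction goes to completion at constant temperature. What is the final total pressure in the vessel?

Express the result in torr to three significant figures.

Because the vessel is rigid and T is held at 1070 K, work the stoichiometry in partial pressures (P_i = n_iRT/V).
P(H2O) required for 250 torr of CH4 = (1/1) × 250 = 250.0 torr; available 409 torr, so CH4 is limiting.
P(H2O) remaining = 409 − (1/1) × 250 = 159.0 torr
P(gaseous products) = (1+3)/1 × 250 = 1000 torr
P_total at 1070 K = 159.0 + 1000 = 1159 torr

1160 torr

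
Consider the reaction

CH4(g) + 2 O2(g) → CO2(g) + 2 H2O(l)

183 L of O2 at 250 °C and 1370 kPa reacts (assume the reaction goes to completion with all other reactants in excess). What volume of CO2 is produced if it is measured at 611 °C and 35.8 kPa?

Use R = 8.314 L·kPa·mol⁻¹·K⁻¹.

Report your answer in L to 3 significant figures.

n(O2) = PV/RT = (1370 × 183) / (8.314 × 523.15) = 57.64 mol
n(CO2) = (1/2) × 57.64 = 28.82 mol
V = nRT/P = 28.82 × 8.314 × 884.15 / 35.8 = 5918 L

5920 L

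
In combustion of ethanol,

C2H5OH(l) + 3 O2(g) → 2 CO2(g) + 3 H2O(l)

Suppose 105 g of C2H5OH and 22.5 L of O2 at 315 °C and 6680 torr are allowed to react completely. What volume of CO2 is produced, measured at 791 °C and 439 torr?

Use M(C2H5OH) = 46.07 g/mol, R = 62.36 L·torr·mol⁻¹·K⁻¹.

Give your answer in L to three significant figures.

413 L

n(C2H5OH) = 105 / 46.07 = 2.279 mol
n(O2) = PV/RT = (6680 × 22.5) / (62.36 × 588.15) = 4.098 mol
For 2.279 mol C2H5OH, stoichiometry requires (3/1) × 2.279 = 6.837 mol O2; 4.098 mol is available, so O2 is limiting.
n(CO2) = (2/3) × 4.098 = 2.732 mol
V(CO2) = nRT/P = 2.732 × 62.36 × 1064.15 / 439 = 413.0 L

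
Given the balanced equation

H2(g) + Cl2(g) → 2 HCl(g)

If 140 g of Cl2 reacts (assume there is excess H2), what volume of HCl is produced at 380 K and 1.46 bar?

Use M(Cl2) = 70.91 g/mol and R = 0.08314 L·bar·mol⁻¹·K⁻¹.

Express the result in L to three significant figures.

n(Cl2) = 140.0 / 70.91 = 1.974 mol
n(HCl) = (2/1) × 1.974 = 3.948 mol
V = nRT/P = 3.948 × 0.08314 × 380 / 1.46 = 85.43 L

85.4 L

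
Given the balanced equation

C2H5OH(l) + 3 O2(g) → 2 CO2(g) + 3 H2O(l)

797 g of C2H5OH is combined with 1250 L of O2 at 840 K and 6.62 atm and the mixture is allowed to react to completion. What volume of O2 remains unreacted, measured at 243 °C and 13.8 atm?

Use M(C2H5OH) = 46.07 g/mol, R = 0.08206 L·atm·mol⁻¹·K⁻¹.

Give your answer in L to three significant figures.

n(C2H5OH) = 797 / 46.07 = 17.30 mol
n(O2) = PV/RT = (6.62 × 1250) / (0.08206 × 840) = 120.0 mol
For 17.30 mol C2H5OH, stoichiometry requires (3/1) × 17.30 = 51.90 mol O2; 120.0 mol is available, so C2H5OH is limiting.
n(O2) consumed = (3/1) × 17.30 = 51.90 mol; remaining = 120.0 − 51.90 = 68.10 mol
V(O2) = nRT/P = 68.10 × 0.08206 × 516.15 / 13.8 = 209.0 L

209 L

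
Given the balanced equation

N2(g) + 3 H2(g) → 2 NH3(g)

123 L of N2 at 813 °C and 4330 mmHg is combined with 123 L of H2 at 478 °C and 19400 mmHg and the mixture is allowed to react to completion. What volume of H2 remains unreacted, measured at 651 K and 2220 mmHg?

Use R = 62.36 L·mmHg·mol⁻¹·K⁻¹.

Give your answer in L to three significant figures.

500 L

n(N2) = PV/RT = (4330 × 123) / (62.36 × 1086.15) = 7.863 mol
n(H2) = PV/RT = (19400 × 123) / (62.36 × 751.15) = 50.94 mol
For 7.863 mol N2, stoichiometry requires (3/1) × 7.863 = 23.59 mol H2; 50.94 mol is available, so N2 is limiting.
n(H2) consumed = (3/1) × 7.863 = 23.59 mol; remaining = 50.94 − 23.59 = 27.35 mol
V(H2) = nRT/P = 27.35 × 62.36 × 651 / 2220 = 500.1 L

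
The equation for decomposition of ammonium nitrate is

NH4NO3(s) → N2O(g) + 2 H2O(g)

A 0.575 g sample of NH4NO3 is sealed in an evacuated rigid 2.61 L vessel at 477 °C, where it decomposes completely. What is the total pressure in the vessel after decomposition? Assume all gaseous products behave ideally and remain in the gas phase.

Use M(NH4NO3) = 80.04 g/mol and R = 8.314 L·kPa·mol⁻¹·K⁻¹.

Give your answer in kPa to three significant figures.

51.5 kPa

n(NH4NO3) = 0.575 / 80.04 = 0.007184 mol
n(gas produced) = (3/1) × 0.007184 = 0.02155 mol
P = nRT/V = 0.02155 × 8.314 × 750.15 / 2.61 = 51.49 kPa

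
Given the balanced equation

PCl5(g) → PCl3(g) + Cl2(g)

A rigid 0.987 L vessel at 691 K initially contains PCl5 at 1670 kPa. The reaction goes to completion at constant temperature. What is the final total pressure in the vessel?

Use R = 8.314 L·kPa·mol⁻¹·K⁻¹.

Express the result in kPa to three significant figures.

Rigid vessel, constant T ⇒ P scales with total gas moles (1 → 2).
P_final = (2/1) × 1670 = 3340 kPa

3340 kPa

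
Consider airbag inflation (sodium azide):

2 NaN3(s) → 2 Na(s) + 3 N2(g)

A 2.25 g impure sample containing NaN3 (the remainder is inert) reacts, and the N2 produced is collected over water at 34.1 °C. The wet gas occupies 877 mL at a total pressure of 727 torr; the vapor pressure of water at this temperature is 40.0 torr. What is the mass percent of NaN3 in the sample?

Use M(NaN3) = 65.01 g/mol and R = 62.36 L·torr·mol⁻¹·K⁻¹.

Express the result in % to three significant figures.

60.6 %

P(N2) = 727 − 40.0 = 687.0 torr
n(N2) = PV/RT = (687.0 × 0.8770) / (62.36 × 307.25) = 0.03145 mol
n(NaN3) = (2/3) × 0.03145 = 0.02097 mol
m(NaN3) = 0.02097 × 65.01 = 1.363 g
%NaN3 = 1.363 / 2.25 × 100 = 60.58%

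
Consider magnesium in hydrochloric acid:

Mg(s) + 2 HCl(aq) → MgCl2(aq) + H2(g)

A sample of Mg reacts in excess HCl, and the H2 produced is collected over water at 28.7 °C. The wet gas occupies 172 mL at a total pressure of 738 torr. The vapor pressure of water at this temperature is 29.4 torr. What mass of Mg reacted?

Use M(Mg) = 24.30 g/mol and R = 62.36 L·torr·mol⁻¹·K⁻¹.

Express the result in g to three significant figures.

0.157 g

P(H2) = 738 − 29.4 = 708.6 torr
n(H2) = PV/RT = (708.6 × 0.1720) / (62.36 × 301.85) = 0.006475 mol
n(Mg) = (1/1) × 0.006475 = 0.006475 mol
m(Mg) = 0.006475 × 24.30 = 0.1573 g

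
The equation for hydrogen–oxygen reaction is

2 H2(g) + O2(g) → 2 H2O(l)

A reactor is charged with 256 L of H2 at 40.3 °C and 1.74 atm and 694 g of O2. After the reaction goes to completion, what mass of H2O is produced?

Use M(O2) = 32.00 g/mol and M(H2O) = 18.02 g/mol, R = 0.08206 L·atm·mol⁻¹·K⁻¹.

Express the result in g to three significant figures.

n(H2) = PV/RT = (1.74 × 256) / (0.08206 × 313.45) = 17.32 mol
n(O2) = 694 / 32.00 = 21.69 mol
For 17.32 mol H2, stoichiometry requires (1/2) × 17.32 = 8.660 mol O2; 21.69 mol is available, so H2 is limiting.
n(H2O) = (2/2) × 17.32 = 17.32 mol
m(H2O) = 17.32 × 18.02 = 312.1 g

312 g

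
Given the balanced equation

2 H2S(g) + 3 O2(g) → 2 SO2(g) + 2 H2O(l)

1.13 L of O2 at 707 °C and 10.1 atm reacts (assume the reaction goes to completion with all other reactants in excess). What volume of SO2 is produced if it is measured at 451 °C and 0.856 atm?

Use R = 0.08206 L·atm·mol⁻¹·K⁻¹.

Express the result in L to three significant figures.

n(O2) = PV/RT = (10.1 × 1.13) / (0.08206 × 980.15) = 0.1419 mol
n(SO2) = (2/3) × 0.1419 = 0.09460 mol
V = nRT/P = 0.09460 × 0.08206 × 724.15 / 0.856 = 6.567 L

6.57 L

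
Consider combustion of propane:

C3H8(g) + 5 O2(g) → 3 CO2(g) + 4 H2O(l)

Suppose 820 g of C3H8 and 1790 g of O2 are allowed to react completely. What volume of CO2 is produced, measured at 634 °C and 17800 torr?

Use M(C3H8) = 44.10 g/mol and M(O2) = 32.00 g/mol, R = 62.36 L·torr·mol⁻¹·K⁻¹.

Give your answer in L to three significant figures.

n(C3H8) = 820 / 44.10 = 18.59 mol
n(O2) = 1790 / 32.00 = 55.94 mol
For 18.59 mol C3H8, stoichiometry requires (5/1) × 18.59 = 92.95 mol O2; 55.94 mol is available, so O2 is limiting.
n(CO2) = (3/5) × 55.94 = 33.56 mol
V(CO2) = nRT/P = 33.56 × 62.36 × 907.15 / 17800 = 106.7 L

107 L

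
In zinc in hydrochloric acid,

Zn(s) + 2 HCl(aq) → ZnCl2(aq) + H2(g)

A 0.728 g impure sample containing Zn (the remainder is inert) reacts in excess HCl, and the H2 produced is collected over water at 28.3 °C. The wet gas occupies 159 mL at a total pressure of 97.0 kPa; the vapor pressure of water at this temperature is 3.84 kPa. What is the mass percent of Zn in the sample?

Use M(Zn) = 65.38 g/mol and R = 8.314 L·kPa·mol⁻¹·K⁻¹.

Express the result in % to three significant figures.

53.1 %

P(H2) = 97.0 − 3.84 = 93.16 kPa
n(H2) = PV/RT = (93.16 × 0.1590) / (8.314 × 301.45) = 0.005910 mol
n(Zn) = (1/1) × 0.005910 = 0.005910 mol
m(Zn) = 0.005910 × 65.38 = 0.3864 g
%Zn = 0.3864 / 0.728 × 100 = 53.08%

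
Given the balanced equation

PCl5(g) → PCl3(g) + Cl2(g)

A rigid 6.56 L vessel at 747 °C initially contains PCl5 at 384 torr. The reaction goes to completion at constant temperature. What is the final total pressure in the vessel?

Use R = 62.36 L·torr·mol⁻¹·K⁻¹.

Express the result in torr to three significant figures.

768 torr

Rigid vessel, constant T ⇒ P scales with total gas moles (1 → 2).
P_final = (2/1) × 384 = 768.0 torr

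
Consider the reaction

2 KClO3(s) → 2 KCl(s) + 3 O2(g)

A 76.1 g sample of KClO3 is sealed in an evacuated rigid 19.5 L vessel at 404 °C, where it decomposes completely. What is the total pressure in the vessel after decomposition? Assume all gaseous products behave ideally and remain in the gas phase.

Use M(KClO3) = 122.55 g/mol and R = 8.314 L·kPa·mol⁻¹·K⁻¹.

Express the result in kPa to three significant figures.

269 kPa

n(KClO3) = 76.1 / 122.55 = 0.6210 mol
n(gas produced) = (3/2) × 0.6210 = 0.9315 mol
P = nRT/V = 0.9315 × 8.314 × 677.15 / 19.5 = 268.9 kPa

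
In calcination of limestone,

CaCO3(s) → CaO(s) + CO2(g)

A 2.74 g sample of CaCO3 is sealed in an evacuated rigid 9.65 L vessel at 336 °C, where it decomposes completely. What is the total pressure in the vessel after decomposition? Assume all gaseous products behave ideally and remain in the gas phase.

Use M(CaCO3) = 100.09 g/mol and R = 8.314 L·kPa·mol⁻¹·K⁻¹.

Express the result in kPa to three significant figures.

n(CaCO3) = 2.74 / 100.09 = 0.02738 mol
n(gas produced) = (1/1) × 0.02738 = 0.02738 mol
P = nRT/V = 0.02738 × 8.314 × 609.15 / 9.65 = 14.37 kPa

14.4 kPa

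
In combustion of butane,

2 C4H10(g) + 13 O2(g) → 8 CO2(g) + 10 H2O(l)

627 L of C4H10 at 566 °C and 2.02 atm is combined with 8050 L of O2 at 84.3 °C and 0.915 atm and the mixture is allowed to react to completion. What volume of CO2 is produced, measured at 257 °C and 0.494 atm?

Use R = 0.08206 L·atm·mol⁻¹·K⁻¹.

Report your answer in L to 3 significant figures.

n(C4H10) = PV/RT = (2.02 × 627) / (0.08206 × 839.15) = 18.39 mol
n(O2) = PV/RT = (0.915 × 8050) / (0.08206 × 357.45) = 251.1 mol
For 18.39 mol C4H10, stoichiometry requires (13/2) × 18.39 = 119.5 mol O2; 251.1 mol is available, so C4H10 is limiting.
n(CO2) = (8/2) × 18.39 = 73.56 mol
V(CO2) = nRT/P = 73.56 × 0.08206 × 530.15 / 0.494 = 6478 L

6480 L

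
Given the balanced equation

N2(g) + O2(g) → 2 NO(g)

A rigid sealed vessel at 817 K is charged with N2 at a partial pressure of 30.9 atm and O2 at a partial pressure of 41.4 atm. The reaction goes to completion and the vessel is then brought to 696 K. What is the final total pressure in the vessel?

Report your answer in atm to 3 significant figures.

61.6 atm

At constant V, partial pressures at 817 K are proportional to moles, so apply stoichiometry directly to pressures.
P(O2) required for 30.9 atm of N2 = (1/1) × 30.9 = 30.90 atm; available 41.4 atm, so N2 is limiting.
P(O2) remaining = 41.4 − (1/1) × 30.9 = 10.50 atm
P(gaseous products) = (2)/1 × 30.9 = 61.80 atm
P_total at 817 K = 10.50 + 61.80 = 72.30 atm
Scaling to 696 K: P = 72.30 × 696/817 = 61.59 atm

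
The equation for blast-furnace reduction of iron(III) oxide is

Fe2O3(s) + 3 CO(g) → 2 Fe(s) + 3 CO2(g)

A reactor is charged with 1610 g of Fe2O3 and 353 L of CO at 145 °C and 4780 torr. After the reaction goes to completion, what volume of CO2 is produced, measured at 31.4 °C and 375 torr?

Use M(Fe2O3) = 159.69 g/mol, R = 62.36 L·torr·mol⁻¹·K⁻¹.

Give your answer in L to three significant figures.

1530 L

n(Fe2O3) = 1610 / 159.69 = 10.08 mol
n(CO) = PV/RT = (4780 × 353) / (62.36 × 418.15) = 64.71 mol
For 10.08 mol Fe2O3, stoichiometry requires (3/1) × 10.08 = 30.24 mol CO; 64.71 mol is available, so Fe2O3 is limiting.
n(CO2) = (3/1) × 10.08 = 30.24 mol
V(CO2) = nRT/P = 30.24 × 62.36 × 304.55 / 375 = 1531 L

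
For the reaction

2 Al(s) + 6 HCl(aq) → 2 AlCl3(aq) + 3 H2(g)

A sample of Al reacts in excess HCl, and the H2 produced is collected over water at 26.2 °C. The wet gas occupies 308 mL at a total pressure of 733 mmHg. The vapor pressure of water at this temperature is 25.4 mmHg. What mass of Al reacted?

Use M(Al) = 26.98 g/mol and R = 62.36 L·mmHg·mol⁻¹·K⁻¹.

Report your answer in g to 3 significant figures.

0.210 g

P(H2) = 733 − 25.4 = 707.6 mmHg
n(H2) = PV/RT = (707.6 × 0.3080) / (62.36 × 299.35) = 0.01167 mol
n(Al) = (2/3) × 0.01167 = 0.007780 mol
m(Al) = 0.007780 × 26.98 = 0.2099 g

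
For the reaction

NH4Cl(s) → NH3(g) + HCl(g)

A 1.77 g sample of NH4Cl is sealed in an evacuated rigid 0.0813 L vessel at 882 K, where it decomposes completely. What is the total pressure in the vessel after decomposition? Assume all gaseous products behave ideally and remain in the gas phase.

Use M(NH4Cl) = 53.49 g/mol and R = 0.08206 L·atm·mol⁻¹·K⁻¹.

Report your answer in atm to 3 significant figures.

n(NH4Cl) = 1.77 / 53.49 = 0.03309 mol
n(gas produced) = (2/1) × 0.03309 = 0.06618 mol
P = nRT/V = 0.06618 × 0.08206 × 882 / 0.0813 = 58.92 atm

58.9 atm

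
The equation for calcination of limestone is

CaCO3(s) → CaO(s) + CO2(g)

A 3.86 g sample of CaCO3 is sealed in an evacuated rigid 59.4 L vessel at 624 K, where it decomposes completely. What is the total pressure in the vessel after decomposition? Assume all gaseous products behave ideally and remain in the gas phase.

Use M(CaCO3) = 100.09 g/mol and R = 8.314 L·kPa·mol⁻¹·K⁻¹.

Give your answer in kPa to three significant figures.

n(CaCO3) = 3.86 / 100.09 = 0.03857 mol
n(gas produced) = (1/1) × 0.03857 = 0.03857 mol
P = nRT/V = 0.03857 × 8.314 × 624 / 59.4 = 3.369 kPa

3.37 kPa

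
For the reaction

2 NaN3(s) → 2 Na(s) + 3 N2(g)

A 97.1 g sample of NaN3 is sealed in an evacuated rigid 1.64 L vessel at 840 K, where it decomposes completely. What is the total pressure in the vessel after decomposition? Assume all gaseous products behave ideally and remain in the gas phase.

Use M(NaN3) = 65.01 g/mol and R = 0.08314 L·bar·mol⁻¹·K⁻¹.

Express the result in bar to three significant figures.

95.4 bar

n(NaN3) = 97.1 / 65.01 = 1.494 mol
n(gas produced) = (3/2) × 1.494 = 2.241 mol
P = nRT/V = 2.241 × 0.08314 × 840 / 1.64 = 95.43 bar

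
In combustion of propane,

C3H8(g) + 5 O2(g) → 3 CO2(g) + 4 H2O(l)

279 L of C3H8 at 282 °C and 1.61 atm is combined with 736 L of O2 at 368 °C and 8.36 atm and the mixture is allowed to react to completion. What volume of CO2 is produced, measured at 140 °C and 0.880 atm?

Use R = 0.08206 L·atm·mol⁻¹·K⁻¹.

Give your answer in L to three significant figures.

1140 L

n(C3H8) = PV/RT = (1.61 × 279) / (0.08206 × 555.15) = 9.860 mol
n(O2) = PV/RT = (8.36 × 736) / (0.08206 × 641.15) = 116.9 mol
For 9.860 mol C3H8, stoichiometry requires (5/1) × 9.860 = 49.30 mol O2; 116.9 mol is available, so C3H8 is limiting.
n(CO2) = (3/1) × 9.860 = 29.58 mol
V(CO2) = nRT/P = 29.58 × 0.08206 × 413.15 / 0.880 = 1140 L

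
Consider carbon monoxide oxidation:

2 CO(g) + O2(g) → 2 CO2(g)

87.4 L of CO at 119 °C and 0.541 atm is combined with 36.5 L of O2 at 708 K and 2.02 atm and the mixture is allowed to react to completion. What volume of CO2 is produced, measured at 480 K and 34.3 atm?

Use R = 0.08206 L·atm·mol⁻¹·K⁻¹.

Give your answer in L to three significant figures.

1.69 L

n(CO) = PV/RT = (0.541 × 87.4) / (0.08206 × 392.15) = 1.469 mol
n(O2) = PV/RT = (2.02 × 36.5) / (0.08206 × 708) = 1.269 mol
For 1.469 mol CO, stoichiometry requires (1/2) × 1.469 = 0.7345 mol O2; 1.269 mol is available, so CO is limiting.
n(CO2) = (2/2) × 1.469 = 1.469 mol
V(CO2) = nRT/P = 1.469 × 0.08206 × 480 / 34.3 = 1.687 L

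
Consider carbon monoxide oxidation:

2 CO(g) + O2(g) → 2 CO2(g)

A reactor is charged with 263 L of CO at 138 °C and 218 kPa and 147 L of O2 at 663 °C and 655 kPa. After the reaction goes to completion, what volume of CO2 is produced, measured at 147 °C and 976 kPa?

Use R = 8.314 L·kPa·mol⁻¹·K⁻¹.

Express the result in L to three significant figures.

n(CO) = PV/RT = (218 × 263) / (8.314 × 411.15) = 16.77 mol
n(O2) = PV/RT = (655 × 147) / (8.314 × 936.15) = 12.37 mol
For 16.77 mol CO, stoichiometry requires (1/2) × 16.77 = 8.385 mol O2; 12.37 mol is available, so CO is limiting.
n(CO2) = (2/2) × 16.77 = 16.77 mol
V(CO2) = nRT/P = 16.77 × 8.314 × 420.15 / 976 = 60.02 L

60.0 L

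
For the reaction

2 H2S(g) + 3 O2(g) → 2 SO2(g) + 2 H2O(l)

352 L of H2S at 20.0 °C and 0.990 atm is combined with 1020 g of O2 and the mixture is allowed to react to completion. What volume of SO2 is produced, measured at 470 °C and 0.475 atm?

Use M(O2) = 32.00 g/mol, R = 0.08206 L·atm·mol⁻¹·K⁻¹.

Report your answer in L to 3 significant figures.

1860 L

n(H2S) = PV/RT = (0.990 × 352) / (0.08206 × 293.15) = 14.49 mol
n(O2) = 1020 / 32.00 = 31.88 mol
For 14.49 mol H2S, stoichiometry requires (3/2) × 14.49 = 21.73 mol O2; 31.88 mol is available, so H2S is limiting.
n(SO2) = (2/2) × 14.49 = 14.49 mol
V(SO2) = nRT/P = 14.49 × 0.08206 × 743.15 / 0.475 = 1860 L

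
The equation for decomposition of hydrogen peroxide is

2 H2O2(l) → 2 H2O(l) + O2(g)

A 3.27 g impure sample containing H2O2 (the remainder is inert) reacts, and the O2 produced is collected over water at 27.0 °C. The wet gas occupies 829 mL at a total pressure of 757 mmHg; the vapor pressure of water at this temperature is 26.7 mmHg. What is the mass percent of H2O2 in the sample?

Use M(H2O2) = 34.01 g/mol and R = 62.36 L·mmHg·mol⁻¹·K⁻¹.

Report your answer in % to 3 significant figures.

P(O2) = 757 − 26.7 = 730.3 mmHg
n(O2) = PV/RT = (730.3 × 0.8290) / (62.36 × 300.15) = 0.03235 mol
n(H2O2) = (2/1) × 0.03235 = 0.06470 mol
m(H2O2) = 0.06470 × 34.01 = 2.200 g
%H2O2 = 2.200 / 3.27 × 100 = 67.28%

67.3 %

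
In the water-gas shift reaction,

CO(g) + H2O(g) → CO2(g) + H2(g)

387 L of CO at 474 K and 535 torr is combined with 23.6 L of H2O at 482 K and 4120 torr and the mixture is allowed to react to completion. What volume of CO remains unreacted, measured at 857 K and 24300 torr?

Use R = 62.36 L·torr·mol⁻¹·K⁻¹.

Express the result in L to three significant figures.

8.29 L

n(CO) = PV/RT = (535 × 387) / (62.36 × 474) = 7.005 mol
n(H2O) = PV/RT = (4120 × 23.6) / (62.36 × 482) = 3.235 mol
For 7.005 mol CO, stoichiometry requires (1/1) × 7.005 = 7.005 mol H2O; 3.235 mol is available, so H2O is limiting.
n(CO) consumed = (1/1) × 3.235 = 3.235 mol; remaining = 7.005 − 3.235 = 3.770 mol
V(CO) = nRT/P = 3.770 × 62.36 × 857 / 24300 = 8.291 L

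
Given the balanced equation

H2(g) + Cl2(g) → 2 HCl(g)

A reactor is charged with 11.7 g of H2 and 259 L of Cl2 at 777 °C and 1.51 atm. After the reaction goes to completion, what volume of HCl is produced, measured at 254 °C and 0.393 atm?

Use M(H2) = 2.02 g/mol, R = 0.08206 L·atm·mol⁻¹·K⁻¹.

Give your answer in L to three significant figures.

999 L

n(H2) = 11.7 / 2.02 = 5.792 mol
n(Cl2) = PV/RT = (1.51 × 259) / (0.08206 × 1050.15) = 4.538 mol
For 5.792 mol H2, stoichiometry requires (1/1) × 5.792 = 5.792 mol Cl2; 4.538 mol is available, so Cl2 is limiting.
n(HCl) = (2/1) × 4.538 = 9.076 mol
V(HCl) = nRT/P = 9.076 × 0.08206 × 527.15 / 0.393 = 999.0 L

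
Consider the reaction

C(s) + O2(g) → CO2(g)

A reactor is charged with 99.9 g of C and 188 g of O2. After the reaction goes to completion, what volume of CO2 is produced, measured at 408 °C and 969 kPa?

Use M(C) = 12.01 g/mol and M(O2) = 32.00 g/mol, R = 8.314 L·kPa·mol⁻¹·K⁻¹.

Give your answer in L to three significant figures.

34.3 L

n(C) = 99.9 / 12.01 = 8.318 mol
n(O2) = 188 / 32.00 = 5.875 mol
For 8.318 mol C, stoichiometry requires (1/1) × 8.318 = 8.318 mol O2; 5.875 mol is available, so O2 is limiting.
n(CO2) = (1/1) × 5.875 = 5.875 mol
V(CO2) = nRT/P = 5.875 × 8.314 × 681.15 / 969 = 34.33 L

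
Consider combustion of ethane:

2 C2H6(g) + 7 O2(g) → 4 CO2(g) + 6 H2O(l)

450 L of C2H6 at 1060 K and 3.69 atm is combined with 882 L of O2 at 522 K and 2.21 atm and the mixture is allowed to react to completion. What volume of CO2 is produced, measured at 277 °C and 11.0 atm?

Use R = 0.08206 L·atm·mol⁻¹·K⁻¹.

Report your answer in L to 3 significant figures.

n(C2H6) = PV/RT = (3.69 × 450) / (0.08206 × 1060) = 19.09 mol
n(O2) = PV/RT = (2.21 × 882) / (0.08206 × 522) = 45.50 mol
For 19.09 mol C2H6, stoichiometry requires (7/2) × 19.09 = 66.81 mol O2; 45.50 mol is available, so O2 is limiting.
n(CO2) = (4/7) × 45.50 = 26.00 mol
V(CO2) = nRT/P = 26.00 × 0.08206 × 550.15 / 11.0 = 106.7 L

107 L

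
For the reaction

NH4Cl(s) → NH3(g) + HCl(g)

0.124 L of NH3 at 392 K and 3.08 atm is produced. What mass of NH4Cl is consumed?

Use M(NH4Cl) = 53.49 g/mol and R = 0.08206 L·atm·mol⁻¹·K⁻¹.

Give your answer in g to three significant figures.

0.635 g

n(NH3) = PV/RT = (3.08 × 0.124) / (0.08206 × 392) = 0.01187 mol
n(NH4Cl) = (1/1) × 0.01187 = 0.01187 mol
m(NH4Cl) = 0.01187 × 53.49 = 0.6349 g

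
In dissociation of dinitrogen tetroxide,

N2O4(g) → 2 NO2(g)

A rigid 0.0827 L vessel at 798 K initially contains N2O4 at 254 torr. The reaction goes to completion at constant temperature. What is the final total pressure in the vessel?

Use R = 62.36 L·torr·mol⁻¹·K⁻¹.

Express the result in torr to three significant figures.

508 torr

At constant T and V, P ∝ n(gas): 1 mol gas → 2 mol gas.
P_final = (2/1) × 254 = 508.0 torr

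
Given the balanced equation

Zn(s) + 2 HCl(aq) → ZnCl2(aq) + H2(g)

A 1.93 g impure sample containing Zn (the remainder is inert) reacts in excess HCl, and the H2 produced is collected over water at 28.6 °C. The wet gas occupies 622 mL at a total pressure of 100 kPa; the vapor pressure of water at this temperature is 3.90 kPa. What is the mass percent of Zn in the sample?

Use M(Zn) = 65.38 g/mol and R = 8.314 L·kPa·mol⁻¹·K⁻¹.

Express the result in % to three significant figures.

80.7 %

P(H2) = 100 − 3.90 = 96.10 kPa
n(H2) = PV/RT = (96.10 × 0.6220) / (8.314 × 301.75) = 0.02383 mol
n(Zn) = (1/1) × 0.02383 = 0.02383 mol
m(Zn) = 0.02383 × 65.38 = 1.558 g
%Zn = 1.558 / 1.93 × 100 = 80.73%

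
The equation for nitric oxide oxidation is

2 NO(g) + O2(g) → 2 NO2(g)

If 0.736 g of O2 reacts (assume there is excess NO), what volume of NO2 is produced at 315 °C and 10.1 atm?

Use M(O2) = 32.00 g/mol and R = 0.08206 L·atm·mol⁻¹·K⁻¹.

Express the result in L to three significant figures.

0.220 L

n(O2) = 0.7360 / 32.00 = 0.02300 mol
n(NO2) = (2/1) × 0.02300 = 0.04600 mol
V = nRT/P = 0.04600 × 0.08206 × 588.15 / 10.1 = 0.2198 L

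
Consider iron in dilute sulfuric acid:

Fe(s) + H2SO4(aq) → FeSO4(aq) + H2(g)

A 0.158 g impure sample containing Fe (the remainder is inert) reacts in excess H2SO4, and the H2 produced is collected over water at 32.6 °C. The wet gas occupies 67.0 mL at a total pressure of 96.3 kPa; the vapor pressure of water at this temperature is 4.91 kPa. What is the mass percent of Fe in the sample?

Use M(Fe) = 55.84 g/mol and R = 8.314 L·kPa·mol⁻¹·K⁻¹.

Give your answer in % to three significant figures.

85.1 %

P(H2) = 96.3 − 4.91 = 91.39 kPa
n(H2) = PV/RT = (91.39 × 0.06700) / (8.314 × 305.75) = 0.002409 mol
n(Fe) = (1/1) × 0.002409 = 0.002409 mol
m(Fe) = 0.002409 × 55.84 = 0.1345 g
%Fe = 0.1345 / 0.158 × 100 = 85.13%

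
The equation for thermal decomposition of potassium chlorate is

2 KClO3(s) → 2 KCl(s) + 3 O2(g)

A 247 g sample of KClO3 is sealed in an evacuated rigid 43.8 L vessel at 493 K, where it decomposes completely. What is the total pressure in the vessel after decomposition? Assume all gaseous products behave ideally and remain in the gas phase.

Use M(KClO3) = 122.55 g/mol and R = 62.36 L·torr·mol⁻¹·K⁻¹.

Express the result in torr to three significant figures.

n(KClO3) = 247 / 122.55 = 2.016 mol
n(gas produced) = (3/2) × 2.016 = 3.024 mol
P = nRT/V = 3.024 × 62.36 × 493 / 43.8 = 2123 torr

2120 torr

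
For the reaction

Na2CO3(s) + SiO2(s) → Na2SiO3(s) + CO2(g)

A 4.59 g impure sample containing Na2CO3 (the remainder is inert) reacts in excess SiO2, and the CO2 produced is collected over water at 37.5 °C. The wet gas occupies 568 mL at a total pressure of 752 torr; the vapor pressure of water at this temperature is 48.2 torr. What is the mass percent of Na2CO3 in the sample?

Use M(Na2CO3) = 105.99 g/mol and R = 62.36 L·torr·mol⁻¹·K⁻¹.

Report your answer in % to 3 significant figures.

P(CO2) = 752 − 48.2 = 703.8 torr
n(CO2) = PV/RT = (703.8 × 0.5680) / (62.36 × 310.65) = 0.02064 mol
n(Na2CO3) = (1/1) × 0.02064 = 0.02064 mol
m(Na2CO3) = 0.02064 × 105.99 = 2.188 g
%Na2CO3 = 2.188 / 4.59 × 100 = 47.67%

47.7 %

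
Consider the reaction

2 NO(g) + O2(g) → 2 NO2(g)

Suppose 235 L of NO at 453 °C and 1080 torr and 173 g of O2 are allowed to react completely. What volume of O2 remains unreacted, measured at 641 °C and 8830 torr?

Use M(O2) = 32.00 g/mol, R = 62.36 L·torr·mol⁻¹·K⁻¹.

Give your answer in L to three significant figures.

16.8 L

n(NO) = PV/RT = (1080 × 235) / (62.36 × 726.15) = 5.605 mol
n(O2) = 173 / 32.00 = 5.406 mol
For 5.605 mol NO, stoichiometry requires (1/2) × 5.605 = 2.803 mol O2; 5.406 mol is available, so NO is limiting.
n(O2) consumed = (1/2) × 5.605 = 2.803 mol; remaining = 5.406 − 2.803 = 2.603 mol
V(O2) = nRT/P = 2.603 × 62.36 × 914.15 / 8830 = 16.80 L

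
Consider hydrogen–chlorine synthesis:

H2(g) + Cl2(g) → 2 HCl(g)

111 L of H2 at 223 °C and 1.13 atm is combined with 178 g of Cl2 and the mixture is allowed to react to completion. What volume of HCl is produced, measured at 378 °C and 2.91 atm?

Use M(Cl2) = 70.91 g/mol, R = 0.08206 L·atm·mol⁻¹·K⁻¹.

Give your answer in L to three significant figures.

n(H2) = PV/RT = (1.13 × 111) / (0.08206 × 496.15) = 3.081 mol
n(Cl2) = 178 / 70.91 = 2.510 mol
For 3.081 mol H2, stoichiometry requires (1/1) × 3.081 = 3.081 mol Cl2; 2.510 mol is available, so Cl2 is limiting.
n(HCl) = (2/1) × 2.510 = 5.020 mol
V(HCl) = nRT/P = 5.020 × 0.08206 × 651.15 / 2.91 = 92.18 L

92.2 L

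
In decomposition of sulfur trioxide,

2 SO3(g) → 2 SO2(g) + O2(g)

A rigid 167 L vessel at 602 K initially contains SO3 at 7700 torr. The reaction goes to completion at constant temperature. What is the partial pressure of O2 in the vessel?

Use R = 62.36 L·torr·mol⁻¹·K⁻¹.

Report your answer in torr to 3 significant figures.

n(SO3)₀ = PV/RT = (7700 × 167) / (62.36 × 602) = 34.25 mol
n(O2) = (1/2) × 34.25 = 17.12 mol
P(O2) = nRT/V = 17.12 × 62.36 × 602 / 167 = 3848 torr

3850 torr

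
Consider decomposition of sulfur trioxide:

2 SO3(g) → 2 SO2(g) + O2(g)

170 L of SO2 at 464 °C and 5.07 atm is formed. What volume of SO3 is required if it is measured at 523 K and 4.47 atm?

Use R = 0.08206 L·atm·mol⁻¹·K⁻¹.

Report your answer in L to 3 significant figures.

n(SO2) = PV/RT = (5.07 × 170) / (0.08206 × 737.15) = 14.25 mol
n(SO3) = (2/2) × 14.25 = 14.25 mol
V = nRT/P = 14.25 × 0.08206 × 523 / 4.47 = 136.8 L

137 L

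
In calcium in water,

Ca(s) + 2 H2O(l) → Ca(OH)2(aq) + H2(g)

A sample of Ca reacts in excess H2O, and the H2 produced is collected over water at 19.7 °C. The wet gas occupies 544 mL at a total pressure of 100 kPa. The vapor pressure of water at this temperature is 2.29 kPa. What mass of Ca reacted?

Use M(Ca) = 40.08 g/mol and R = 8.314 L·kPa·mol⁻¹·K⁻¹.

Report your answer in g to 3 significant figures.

P(H2) = 100 − 2.29 = 97.71 kPa
n(H2) = PV/RT = (97.71 × 0.5440) / (8.314 × 292.85) = 0.02183 mol
n(Ca) = (1/1) × 0.02183 = 0.02183 mol
m(Ca) = 0.02183 × 40.08 = 0.8749 g

0.875 g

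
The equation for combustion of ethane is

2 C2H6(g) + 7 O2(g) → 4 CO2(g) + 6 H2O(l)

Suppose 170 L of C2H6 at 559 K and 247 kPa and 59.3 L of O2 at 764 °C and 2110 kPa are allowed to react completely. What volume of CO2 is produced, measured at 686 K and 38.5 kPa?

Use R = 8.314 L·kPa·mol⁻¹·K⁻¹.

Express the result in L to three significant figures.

n(C2H6) = PV/RT = (247 × 170) / (8.314 × 559) = 9.035 mol
n(O2) = PV/RT = (2110 × 59.3) / (8.314 × 1037.15) = 14.51 mol
For 9.035 mol C2H6, stoichiometry requires (7/2) × 9.035 = 31.62 mol O2; 14.51 mol is available, so O2 is limiting.
n(CO2) = (4/7) × 14.51 = 8.291 mol
V(CO2) = nRT/P = 8.291 × 8.314 × 686 / 38.5 = 1228 L

1230 L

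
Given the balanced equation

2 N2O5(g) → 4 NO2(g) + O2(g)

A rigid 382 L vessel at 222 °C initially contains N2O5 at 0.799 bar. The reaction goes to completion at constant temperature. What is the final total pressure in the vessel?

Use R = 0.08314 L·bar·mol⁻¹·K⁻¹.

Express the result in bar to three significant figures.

2.00 bar

Since T and V are fixed, P_final/P_initial = n_final/n_initial = 5/2.
P_final = (5/2) × 0.799 = 1.998 bar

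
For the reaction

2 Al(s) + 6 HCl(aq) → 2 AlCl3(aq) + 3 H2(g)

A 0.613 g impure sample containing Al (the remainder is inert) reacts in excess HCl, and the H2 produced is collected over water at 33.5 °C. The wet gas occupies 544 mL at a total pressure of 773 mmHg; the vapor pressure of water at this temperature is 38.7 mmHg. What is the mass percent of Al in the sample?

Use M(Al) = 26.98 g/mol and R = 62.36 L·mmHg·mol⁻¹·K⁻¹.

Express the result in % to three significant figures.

P(H2) = 773 − 38.7 = 734.3 mmHg
n(H2) = PV/RT = (734.3 × 0.5440) / (62.36 × 306.65) = 0.02089 mol
n(Al) = (2/3) × 0.02089 = 0.01393 mol
m(Al) = 0.01393 × 26.98 = 0.3758 g
%Al = 0.3758 / 0.613 × 100 = 61.31%

61.3 %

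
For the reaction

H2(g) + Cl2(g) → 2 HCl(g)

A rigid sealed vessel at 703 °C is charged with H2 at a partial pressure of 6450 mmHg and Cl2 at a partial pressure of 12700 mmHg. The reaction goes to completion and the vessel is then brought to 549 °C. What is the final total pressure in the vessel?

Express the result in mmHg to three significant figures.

16100 mmHg

At constant V, partial pressures at 703 °C are proportional to moles, so apply stoichiometry directly to pressures.
P(Cl2) required for 6450 mmHg of H2 = (1/1) × 6450 = 6450 mmHg; available 12700 mmHg, so H2 is limiting.
P(Cl2) remaining = 12700 − (1/1) × 6450 = 6250 mmHg
P(gaseous products) = (2)/1 × 6450 = 12900 mmHg
P_total at 703 °C = 6250 + 12900 = 19150 mmHg
Scaling to 549 °C: P = 19150 × 822.15/976.15 = 16130 mmHg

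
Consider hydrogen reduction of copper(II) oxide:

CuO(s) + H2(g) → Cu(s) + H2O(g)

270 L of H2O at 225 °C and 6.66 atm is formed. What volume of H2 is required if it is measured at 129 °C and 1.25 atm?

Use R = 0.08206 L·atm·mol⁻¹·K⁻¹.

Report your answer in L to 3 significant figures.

1160 L

n(H2O) = PV/RT = (6.66 × 270) / (0.08206 × 498.15) = 43.99 mol
n(H2) = (1/1) × 43.99 = 43.99 mol
V = nRT/P = 43.99 × 0.08206 × 402.15 / 1.25 = 1161 L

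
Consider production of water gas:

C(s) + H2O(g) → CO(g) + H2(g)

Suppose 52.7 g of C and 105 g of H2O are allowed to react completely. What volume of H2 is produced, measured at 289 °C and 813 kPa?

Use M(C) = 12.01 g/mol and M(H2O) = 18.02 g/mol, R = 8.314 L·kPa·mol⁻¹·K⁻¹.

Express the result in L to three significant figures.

n(C) = 52.7 / 12.01 = 4.388 mol
n(H2O) = 105 / 18.02 = 5.827 mol
For 4.388 mol C, stoichiometry requires (1/1) × 4.388 = 4.388 mol H2O; 5.827 mol is available, so C is limiting.
n(H2) = (1/1) × 4.388 = 4.388 mol
V(H2) = nRT/P = 4.388 × 8.314 × 562.15 / 813 = 25.23 L

25.2 L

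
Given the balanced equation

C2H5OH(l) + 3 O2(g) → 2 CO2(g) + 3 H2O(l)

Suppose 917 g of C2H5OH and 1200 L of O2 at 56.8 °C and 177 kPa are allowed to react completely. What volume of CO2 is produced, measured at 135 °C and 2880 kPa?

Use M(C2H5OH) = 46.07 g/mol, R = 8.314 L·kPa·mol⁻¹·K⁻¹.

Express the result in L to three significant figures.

n(C2H5OH) = 917 / 46.07 = 19.90 mol
n(O2) = PV/RT = (177 × 1200) / (8.314 × 329.95) = 77.43 mol
For 19.90 mol C2H5OH, stoichiometry requires (3/1) × 19.90 = 59.70 mol O2; 77.43 mol is available, so C2H5OH is limiting.
n(CO2) = (2/1) × 19.90 = 39.80 mol
V(CO2) = nRT/P = 39.80 × 8.314 × 408.15 / 2880 = 46.89 L

46.9 L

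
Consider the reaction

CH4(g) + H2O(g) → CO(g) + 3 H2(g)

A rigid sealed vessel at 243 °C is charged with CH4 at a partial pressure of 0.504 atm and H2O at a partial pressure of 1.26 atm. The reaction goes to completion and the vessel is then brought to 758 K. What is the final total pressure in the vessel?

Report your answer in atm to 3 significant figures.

4.07 atm

Because the vessel is rigid and T is held at 243 °C, work the stoichiometry in partial pressures (P_i = n_iRT/V).
P(H2O) required for 0.504 atm of CH4 = (1/1) × 0.504 = 0.5040 atm; available 1.26 atm, so CH4 is limiting.
P(H2O) remaining = 1.26 − (1/1) × 0.504 = 0.7560 atm
P(gaseous products) = (1+3)/1 × 0.504 = 2.016 atm
P_total at 243 °C = 0.7560 + 2.016 = 2.772 atm
Scaling to 758 K: P = 2.772 × 758/516.15 = 4.071 atm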